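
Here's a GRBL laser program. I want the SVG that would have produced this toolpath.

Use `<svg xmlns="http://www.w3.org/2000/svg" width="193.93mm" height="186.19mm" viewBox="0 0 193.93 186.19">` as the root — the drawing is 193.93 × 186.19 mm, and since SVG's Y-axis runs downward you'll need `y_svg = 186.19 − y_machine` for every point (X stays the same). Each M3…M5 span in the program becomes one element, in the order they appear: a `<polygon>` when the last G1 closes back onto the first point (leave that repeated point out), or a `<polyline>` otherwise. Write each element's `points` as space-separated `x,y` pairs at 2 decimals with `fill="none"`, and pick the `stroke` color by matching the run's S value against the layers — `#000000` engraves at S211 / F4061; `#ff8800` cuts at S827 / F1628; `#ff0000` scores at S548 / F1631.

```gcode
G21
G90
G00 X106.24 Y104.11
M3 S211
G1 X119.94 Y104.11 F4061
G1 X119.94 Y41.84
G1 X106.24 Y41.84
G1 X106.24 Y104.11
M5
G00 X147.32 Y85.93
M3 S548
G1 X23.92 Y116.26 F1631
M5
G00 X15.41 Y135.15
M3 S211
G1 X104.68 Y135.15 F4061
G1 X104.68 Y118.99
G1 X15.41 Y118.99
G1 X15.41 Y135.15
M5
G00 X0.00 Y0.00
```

y_svg = 186.19 − y_m.

[1] S211→`#000000` (engrave); closed run; points: 106.24,82.08 119.94,82.08 119.94,144.35 106.24,144.35

[2] S548→`#ff0000` (score); open run; points: 147.32,100.26 23.92,69.93

[3] S211→`#000000` (engrave); closed run; points: 15.41,51.04 104.68,51.04 104.68,67.20 15.41,67.20

<svg xmlns="http://www.w3.org/2000/svg" width="193.93mm" height="186.19mm" viewBox="0 0 193.93 186.19">
  <polygon points="106.24,82.08 119.94,82.08 119.94,144.35 106.24,144.35" fill="none" stroke="#000000"/>
  <polyline points="147.32,100.26 23.92,69.93" fill="none" stroke="#ff0000"/>
  <polygon points="15.41,51.04 104.68,51.04 104.68,67.20 15.41,67.20" fill="none" stroke="#000000"/>
</svg>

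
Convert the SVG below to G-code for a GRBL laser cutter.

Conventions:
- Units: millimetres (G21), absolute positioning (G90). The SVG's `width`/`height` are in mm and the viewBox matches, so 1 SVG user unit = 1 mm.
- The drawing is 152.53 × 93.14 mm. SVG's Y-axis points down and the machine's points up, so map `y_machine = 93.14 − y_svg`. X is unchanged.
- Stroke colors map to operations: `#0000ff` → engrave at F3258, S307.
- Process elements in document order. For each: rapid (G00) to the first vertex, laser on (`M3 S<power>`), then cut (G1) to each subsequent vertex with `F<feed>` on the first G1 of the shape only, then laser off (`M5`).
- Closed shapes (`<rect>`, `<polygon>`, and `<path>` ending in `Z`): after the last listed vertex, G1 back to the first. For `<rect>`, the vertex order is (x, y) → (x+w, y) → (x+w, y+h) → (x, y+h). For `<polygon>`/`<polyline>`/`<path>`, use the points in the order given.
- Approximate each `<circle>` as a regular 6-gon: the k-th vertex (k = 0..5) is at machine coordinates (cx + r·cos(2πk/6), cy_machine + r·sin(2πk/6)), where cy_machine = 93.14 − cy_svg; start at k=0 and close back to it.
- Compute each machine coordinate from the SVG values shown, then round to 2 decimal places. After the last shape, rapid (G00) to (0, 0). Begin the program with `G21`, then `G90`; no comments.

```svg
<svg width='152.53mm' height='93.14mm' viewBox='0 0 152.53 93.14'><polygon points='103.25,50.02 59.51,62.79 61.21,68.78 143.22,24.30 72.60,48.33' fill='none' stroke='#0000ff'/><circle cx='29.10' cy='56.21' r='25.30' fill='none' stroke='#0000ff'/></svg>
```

1 u = 1 mm; y_m = 93.14 − y.

[1] `<polygon>` closed polygon, #0000ff→engrave S307 F3258: (103.25,43.12) → (59.51,30.35) → (61.21,24.36) → (143.22,68.84) → (72.60,44.81) → (103.25,43.12) (closed)

[2] `<circle>` circle, #0000ff→engrave S307 F3258: (54.40,36.93) → (41.75,58.84) → (16.45,58.84) → (3.80,36.93) → (16.45,15.02) → (41.75,15.02) → (54.40,36.93) (closed)

G21
G90
G00 X103.25 Y43.12
M3 S307
G1 X59.51 Y30.35 F3258
G1 X61.21 Y24.36
G1 X143.22 Y68.84
G1 X72.60 Y44.81
G1 X103.25 Y43.12
M5
G00 X54.40 Y36.93
M3 S307
G1 X41.75 Y58.84 F3258
G1 X16.45 Y58.84
G1 X3.80 Y36.93
G1 X16.45 Y15.02
G1 X41.75 Y15.02
G1 X54.40 Y36.93
M5
G00 X0.00 Y0.00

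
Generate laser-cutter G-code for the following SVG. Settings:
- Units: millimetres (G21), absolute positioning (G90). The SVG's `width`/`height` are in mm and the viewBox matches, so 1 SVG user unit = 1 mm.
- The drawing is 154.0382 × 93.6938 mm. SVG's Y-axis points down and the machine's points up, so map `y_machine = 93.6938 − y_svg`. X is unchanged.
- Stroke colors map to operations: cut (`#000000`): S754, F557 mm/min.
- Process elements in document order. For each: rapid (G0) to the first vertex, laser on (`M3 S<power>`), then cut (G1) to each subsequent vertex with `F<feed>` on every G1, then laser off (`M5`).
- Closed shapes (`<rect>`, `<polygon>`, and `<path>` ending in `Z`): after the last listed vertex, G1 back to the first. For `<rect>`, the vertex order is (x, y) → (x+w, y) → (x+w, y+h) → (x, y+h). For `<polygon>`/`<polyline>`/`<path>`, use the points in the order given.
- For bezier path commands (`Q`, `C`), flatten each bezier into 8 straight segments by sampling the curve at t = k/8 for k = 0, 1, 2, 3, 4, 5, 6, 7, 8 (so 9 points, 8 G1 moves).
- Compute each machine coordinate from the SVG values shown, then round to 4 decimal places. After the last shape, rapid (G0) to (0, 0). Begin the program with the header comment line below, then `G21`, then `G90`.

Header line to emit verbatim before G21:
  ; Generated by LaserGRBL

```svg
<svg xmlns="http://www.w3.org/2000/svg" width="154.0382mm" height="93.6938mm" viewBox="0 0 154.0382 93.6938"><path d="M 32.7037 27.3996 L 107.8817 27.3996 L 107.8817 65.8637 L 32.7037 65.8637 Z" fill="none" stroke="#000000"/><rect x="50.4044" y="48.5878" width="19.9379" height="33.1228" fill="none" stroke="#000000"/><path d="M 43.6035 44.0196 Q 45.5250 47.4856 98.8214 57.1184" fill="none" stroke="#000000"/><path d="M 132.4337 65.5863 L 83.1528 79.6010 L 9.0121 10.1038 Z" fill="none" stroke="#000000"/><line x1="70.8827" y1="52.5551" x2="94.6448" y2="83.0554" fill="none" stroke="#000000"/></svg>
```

Since the viewBox matches the mm dimensions, user units are millimetres directly. The only transform is the Y-flip y_m = 93.6938 − y_svg.

Shape 1 is a rectangle drawn with `<path>`. Its stroke #000000 means cut at S754, F557. After flipping Y the toolpath is (32.7037,66.2942) → (107.8817,66.2942) → (107.8817,27.8301) → (32.7037,27.8301) → (32.7037,66.2942), returning to the start.

Shape 2 is a rectangle drawn with `<rect>`. Its stroke #000000 means cut at S754, F557. After flipping Y the toolpath is (50.4044,45.1060) → (70.3423,45.1060) → (70.3423,11.9832) → (50.4044,11.9832) → (50.4044,45.1060), returning to the start.

Shape 3 is a quadratic bezier drawn with `<path>`. Its stroke #000000 means cut at S754, F557. After flipping Y the toolpath is (43.6035,49.6742) → (44.8866,48.7113) → (47.7752,47.5558) → (52.2692,46.2075) → (58.3687,44.6665) → (66.0737,42.9328) → (75.3841,41.0064) → (86.3000,38.8872) → (98.8214,36.5754).

Shape 4 is a closed polygon drawn with `<path>`. Its stroke #000000 means cut at S754, F557. After flipping Y the toolpath is (132.4337,28.1075) → (83.1528,14.0928) → (9.0121,83.5900) → (132.4337,28.1075), returning to the start.

Shape 5 is a line segment drawn with `<line>`. Its stroke #000000 means cut at S754, F557. After flipping Y the toolpath is (70.8827,41.1387) → (94.6448,10.6384).

; Generated by LaserGRBL
G21
G90
G0 X32.7037 Y66.2942
M3 S754
G1 X107.8817 Y66.2942 F557
G1 X107.8817 Y27.8301 F557
G1 X32.7037 Y27.8301 F557
G1 X32.7037 Y66.2942 F557
M5
G0 X50.4044 Y45.1060
M3 S754
G1 X70.3423 Y45.1060 F557
G1 X70.3423 Y11.9832 F557
G1 X50.4044 Y11.9832 F557
G1 X50.4044 Y45.1060 F557
M5
G0 X43.6035 Y49.6742
M3 S754
G1 X44.8866 Y48.7113 F557
G1 X47.7752 Y47.5558 F557
G1 X52.2692 Y46.2075 F557
G1 X58.3687 Y44.6665 F557
G1 X66.0737 Y42.9328 F557
G1 X75.3841 Y41.0064 F557
G1 X86.3000 Y38.8872 F557
G1 X98.8214 Y36.5754 F557
M5
G0 X132.4337 Y28.1075
M3 S754
G1 X83.1528 Y14.0928 F557
G1 X9.0121 Y83.5900 F557
G1 X132.4337 Y28.1075 F557
M5
G0 X70.8827 Y41.1387
M3 S754
G1 X94.6448 Y10.6384 F557
M5
G0 X0.0000 Y0.0000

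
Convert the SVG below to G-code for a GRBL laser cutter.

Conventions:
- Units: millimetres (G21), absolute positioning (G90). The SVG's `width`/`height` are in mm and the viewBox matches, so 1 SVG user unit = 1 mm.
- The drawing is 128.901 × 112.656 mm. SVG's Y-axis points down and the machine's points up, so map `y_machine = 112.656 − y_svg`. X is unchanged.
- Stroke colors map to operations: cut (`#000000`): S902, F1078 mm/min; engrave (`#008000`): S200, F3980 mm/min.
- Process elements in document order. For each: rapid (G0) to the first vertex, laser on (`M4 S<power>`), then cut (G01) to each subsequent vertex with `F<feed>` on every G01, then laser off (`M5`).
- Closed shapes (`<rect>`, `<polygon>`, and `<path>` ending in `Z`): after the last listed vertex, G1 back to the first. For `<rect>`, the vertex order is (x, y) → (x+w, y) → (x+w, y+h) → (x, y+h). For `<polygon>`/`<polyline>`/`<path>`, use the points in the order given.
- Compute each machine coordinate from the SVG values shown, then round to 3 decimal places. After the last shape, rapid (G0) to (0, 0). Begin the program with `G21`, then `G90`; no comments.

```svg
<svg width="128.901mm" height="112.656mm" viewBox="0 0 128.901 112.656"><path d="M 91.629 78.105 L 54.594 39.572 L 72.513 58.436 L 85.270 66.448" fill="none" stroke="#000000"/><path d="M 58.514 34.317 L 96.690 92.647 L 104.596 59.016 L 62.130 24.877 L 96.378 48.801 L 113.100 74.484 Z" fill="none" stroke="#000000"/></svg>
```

Since the viewBox matches the mm dimensions, user units are millimetres directly. The only transform is the Y-flip y_m = 112.656 − y_svg.

Shape 1 is a open polyline drawn with `<path>`. Its stroke #000000 means cut at S902, F1078. After flipping Y the toolpath is (91.629,34.551) → (54.594,73.084) → (72.513,54.220) → (85.270,46.208).

Shape 2 is a closed polygon drawn with `<path>`. Its stroke #000000 means cut at S902, F1078. After flipping Y the toolpath is (58.514,78.339) → (96.690,20.009) → (104.596,53.640) → (62.130,87.779) → (96.378,63.855) → (113.100,38.172) → (58.514,78.339), returning to the start.

G21
G90
G0 X91.629 Y34.551
M4 S902
G01 X54.594 Y73.084 F1078
G01 X72.513 Y54.220 F1078
G01 X85.270 Y46.208 F1078
M5
G0 X58.514 Y78.339
M4 S902
G01 X96.690 Y20.009 F1078
G01 X104.596 Y53.640 F1078
G01 X62.130 Y87.779 F1078
G01 X96.378 Y63.855 F1078
G01 X113.100 Y38.172 F1078
G01 X58.514 Y78.339 F1078
M5
G0 X0.000 Y0.000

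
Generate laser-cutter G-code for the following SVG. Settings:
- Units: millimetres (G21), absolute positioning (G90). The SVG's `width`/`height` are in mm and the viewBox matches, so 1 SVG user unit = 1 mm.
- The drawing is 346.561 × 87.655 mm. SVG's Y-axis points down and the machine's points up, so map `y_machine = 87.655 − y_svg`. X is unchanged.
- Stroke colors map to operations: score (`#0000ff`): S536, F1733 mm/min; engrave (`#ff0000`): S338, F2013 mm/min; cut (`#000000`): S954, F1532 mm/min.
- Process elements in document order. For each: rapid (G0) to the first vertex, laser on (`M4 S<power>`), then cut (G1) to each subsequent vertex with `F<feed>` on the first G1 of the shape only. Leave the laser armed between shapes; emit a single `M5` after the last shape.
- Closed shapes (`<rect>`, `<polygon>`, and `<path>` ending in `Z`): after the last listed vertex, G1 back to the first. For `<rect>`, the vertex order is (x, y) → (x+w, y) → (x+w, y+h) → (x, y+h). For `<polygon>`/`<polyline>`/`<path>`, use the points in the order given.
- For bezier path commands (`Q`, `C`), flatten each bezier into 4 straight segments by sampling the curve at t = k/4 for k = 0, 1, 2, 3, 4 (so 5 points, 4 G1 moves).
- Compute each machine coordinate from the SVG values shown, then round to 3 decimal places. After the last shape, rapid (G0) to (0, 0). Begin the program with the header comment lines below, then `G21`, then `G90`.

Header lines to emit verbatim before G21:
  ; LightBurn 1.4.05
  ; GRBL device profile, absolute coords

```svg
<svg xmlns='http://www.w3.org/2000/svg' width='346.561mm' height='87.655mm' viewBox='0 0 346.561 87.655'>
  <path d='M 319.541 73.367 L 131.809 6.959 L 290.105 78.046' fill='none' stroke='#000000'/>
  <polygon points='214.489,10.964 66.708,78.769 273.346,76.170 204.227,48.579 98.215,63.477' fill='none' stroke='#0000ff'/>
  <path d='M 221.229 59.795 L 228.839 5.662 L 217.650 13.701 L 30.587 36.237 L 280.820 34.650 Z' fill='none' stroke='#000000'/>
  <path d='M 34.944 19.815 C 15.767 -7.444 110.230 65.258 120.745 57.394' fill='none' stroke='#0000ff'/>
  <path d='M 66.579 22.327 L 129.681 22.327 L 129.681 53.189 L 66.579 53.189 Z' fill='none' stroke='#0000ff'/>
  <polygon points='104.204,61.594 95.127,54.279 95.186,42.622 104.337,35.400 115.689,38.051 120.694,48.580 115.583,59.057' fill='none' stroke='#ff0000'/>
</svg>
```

; LightBurn 1.4.05
; GRBL device profile, absolute coords
G21
G90
G0 X319.541 Y14.288
M4 S954
G1 X131.809 Y80.696 F1532
G1 X290.105 Y9.609
G0 X214.489 Y76.691
M4 S536
G1 X66.708 Y8.886 F1733
G1 X273.346 Y11.485
G1 X204.227 Y39.076
G1 X98.215 Y24.178
G1 X214.489 Y76.691
G0 X221.229 Y27.860
M4 S954
G1 X228.839 Y81.993 F1532
G1 X217.650 Y73.954
G1 X30.587 Y51.418
G1 X280.820 Y53.005
G1 X221.229 Y27.860
G0 X34.944 Y67.840
M4 S536
G1 X38.781 Y72.362 F1733
G1 X66.710 Y56.324
G1 X100.206 Y36.648
G1 X120.745 Y30.261
G0 X66.579 Y65.328
M4 S536
G1 X129.681 Y65.328 F1733
G1 X129.681 Y34.466
G1 X66.579 Y34.466
G1 X66.579 Y65.328
G0 X104.204 Y26.061
M4 S338
G1 X95.127 Y33.376 F2013
G1 X95.186 Y45.033
G1 X104.337 Y52.255
G1 X115.689 Y49.604
G1 X120.694 Y39.075
G1 X115.583 Y28.598
G1 X104.204 Y26.061
M5
G0 X0.000 Y0.000

1 u = 1 mm; y_m = 87.655 − y.

[1] `<path>` open polyline, #000000→cut S954 F1532: (319.541,14.288) → (131.809,80.696) → (290.105,9.609)

[2] `<polygon>` closed polygon, #0000ff→score S536 F1733: (214.489,76.691) → (66.708,8.886) → (273.346,11.485) → (204.227,39.076) → (98.215,24.178) → (214.489,76.691) (closed)

[3] `<path>` closed polygon, #000000→cut S954 F1532: (221.229,27.860) → (228.839,81.993) → (217.650,73.954) → (30.587,51.418) → (280.820,53.005) → (221.229,27.860) (closed)

[4] `<path>` cubic bezier, #0000ff→score S536 F1733: (34.944,67.840) → (38.781,72.362) → (66.710,56.324) → (100.206,36.648) → (120.745,30.261)

[5] `<path>` rectangle, #0000ff→score S536 F1733: (66.579,65.328) → (129.681,65.328) → (129.681,34.466) → (66.579,34.466) → (66.579,65.328) (closed)

[6] `<polygon>` regular polygon, #ff0000→engrave S338 F2013: (104.204,26.061) → (95.127,33.376) → (95.186,45.033) → (104.337,52.255) → (115.689,49.604) → (120.694,39.075) → (115.583,28.598) → (104.204,26.061) (closed)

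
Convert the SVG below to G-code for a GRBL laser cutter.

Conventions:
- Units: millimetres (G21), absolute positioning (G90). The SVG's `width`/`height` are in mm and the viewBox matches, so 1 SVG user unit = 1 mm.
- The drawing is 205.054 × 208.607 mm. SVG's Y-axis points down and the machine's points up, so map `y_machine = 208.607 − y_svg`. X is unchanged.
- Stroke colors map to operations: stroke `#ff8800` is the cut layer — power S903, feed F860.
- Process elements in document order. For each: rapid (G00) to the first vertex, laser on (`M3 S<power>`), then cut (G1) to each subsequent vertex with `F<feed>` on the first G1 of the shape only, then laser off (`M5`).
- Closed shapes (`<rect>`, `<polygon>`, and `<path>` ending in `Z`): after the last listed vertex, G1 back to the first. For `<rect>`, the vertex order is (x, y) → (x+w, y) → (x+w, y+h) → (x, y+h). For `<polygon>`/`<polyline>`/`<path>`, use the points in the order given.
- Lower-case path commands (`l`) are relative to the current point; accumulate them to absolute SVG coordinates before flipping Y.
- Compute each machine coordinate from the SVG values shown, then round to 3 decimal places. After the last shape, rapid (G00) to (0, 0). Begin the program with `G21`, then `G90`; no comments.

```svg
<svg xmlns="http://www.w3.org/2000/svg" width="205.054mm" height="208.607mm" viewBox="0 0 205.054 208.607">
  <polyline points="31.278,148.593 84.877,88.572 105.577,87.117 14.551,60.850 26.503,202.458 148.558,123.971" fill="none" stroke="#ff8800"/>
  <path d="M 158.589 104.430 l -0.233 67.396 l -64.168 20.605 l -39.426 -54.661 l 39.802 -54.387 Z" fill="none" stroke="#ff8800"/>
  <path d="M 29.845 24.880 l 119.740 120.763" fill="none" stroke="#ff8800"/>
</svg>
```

G21
G90
G00 X31.278 Y60.014
M3 S903
G1 X84.877 Y120.035 F860
G1 X105.577 Y121.490
G1 X14.551 Y147.757
G1 X26.503 Y6.149
G1 X148.558 Y84.636
M5
G00 X158.589 Y104.177
M3 S903
G1 X158.356 Y36.781 F860
G1 X94.188 Y16.176
G1 X54.762 Y70.837
G1 X94.564 Y125.224
G1 X158.589 Y104.177
M5
G00 X29.845 Y183.727
M3 S903
G1 X149.585 Y62.964 F860
M5
G00 X0.000 Y0.000

1 u = 1 mm; y_m = 208.607 − y.

[1] `<polyline>` open polyline, #ff8800→cut S903 F860: (31.278,60.014) → (84.877,120.035) → (105.577,121.490) → (14.551,147.757) → (26.503,6.149) → (148.558,84.636)

[2] `<path>` regular polygon, #ff8800→cut S903 F860: (158.589,104.177) → (158.356,36.781) → (94.188,16.176) → (54.762,70.837) → (94.564,125.224) → (158.589,104.177) (closed)

[3] `<path>` line segment, #ff8800→cut S903 F860: (29.845,183.727) → (149.585,62.964)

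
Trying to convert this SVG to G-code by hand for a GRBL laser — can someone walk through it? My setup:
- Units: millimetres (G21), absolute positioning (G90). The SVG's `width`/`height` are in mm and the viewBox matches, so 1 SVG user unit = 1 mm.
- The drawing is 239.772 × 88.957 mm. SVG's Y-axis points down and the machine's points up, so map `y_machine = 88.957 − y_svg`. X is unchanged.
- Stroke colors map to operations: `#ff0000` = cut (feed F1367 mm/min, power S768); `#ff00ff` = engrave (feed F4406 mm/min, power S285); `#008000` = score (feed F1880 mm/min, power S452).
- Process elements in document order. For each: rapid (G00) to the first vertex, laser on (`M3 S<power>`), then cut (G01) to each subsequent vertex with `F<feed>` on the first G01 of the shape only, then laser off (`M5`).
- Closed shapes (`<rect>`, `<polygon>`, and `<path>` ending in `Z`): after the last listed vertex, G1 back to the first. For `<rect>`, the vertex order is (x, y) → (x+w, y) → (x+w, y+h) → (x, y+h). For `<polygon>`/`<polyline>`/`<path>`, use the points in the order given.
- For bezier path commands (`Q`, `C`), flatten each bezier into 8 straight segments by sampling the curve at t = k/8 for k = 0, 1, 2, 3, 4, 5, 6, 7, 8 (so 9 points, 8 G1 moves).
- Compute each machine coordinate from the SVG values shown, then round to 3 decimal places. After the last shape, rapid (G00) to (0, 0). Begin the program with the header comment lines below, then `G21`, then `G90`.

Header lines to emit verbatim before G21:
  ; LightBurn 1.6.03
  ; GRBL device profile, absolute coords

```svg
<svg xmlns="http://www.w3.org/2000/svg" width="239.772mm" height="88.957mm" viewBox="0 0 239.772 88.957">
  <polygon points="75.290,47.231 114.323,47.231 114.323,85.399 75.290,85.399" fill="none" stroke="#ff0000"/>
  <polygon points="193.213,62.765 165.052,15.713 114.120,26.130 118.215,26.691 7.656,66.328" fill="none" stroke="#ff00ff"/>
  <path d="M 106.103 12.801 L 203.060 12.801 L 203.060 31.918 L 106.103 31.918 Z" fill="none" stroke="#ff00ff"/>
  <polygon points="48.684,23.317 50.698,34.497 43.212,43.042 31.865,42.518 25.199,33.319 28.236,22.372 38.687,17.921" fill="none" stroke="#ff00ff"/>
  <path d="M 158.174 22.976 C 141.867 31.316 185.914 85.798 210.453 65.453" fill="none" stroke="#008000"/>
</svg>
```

; LightBurn 1.6.03
; GRBL device profile, absolute coords
G21
G90
G00 X75.290 Y41.726
M3 S768
G01 X114.323 Y41.726 F1367
G01 X114.323 Y3.558
G01 X75.290 Y3.558
G01 X75.290 Y41.726
M5
G00 X193.213 Y26.192
M3 S285
G01 X165.052 Y73.244 F4406
G01 X114.120 Y62.827
G01 X118.215 Y62.266
G01 X7.656 Y22.629
G01 X193.213 Y26.192
M5
G00 X106.103 Y76.156
M3 S285
G01 X203.060 Y76.156 F4406
G01 X203.060 Y57.039
G01 X106.103 Y57.039
G01 X106.103 Y76.156
M5
G00 X48.684 Y65.640
M3 S285
G01 X50.698 Y54.460 F4406
G01 X43.212 Y45.915
G01 X31.865 Y46.439
G01 X25.199 Y55.638
G01 X28.236 Y66.585
G01 X38.687 Y71.036
G01 X48.684 Y65.640
M5
G00 X158.174 Y65.981
M3 S452
G01 X154.732 Y60.927 F1880
G01 X156.012 Y52.965
G01 X161.079 Y43.512
G01 X168.996 Y33.986
G01 X178.828 Y25.804
G01 X189.639 Y20.385
G01 X200.492 Y19.146
G01 X210.453 Y23.504
M5
G00 X0.000 Y0.000

Since the viewBox matches the mm dimensions, user units are millimetres directly. The only transform is the Y-flip y_m = 88.957 − y_svg.

Shape 1 is a rectangle drawn with `<polygon>`. Its stroke #ff0000 means cut at S768, F1367. After flipping Y the toolpath is (75.290,41.726) → (114.323,41.726) → (114.323,3.558) → (75.290,3.558) → (75.290,41.726), returning to the start.

Shape 2 is a closed polygon drawn with `<polygon>`. Its stroke #ff00ff means engrave at S285, F4406. After flipping Y the toolpath is (193.213,26.192) → (165.052,73.244) → (114.120,62.827) → (118.215,62.266) → (7.656,22.629) → (193.213,26.192), returning to the start.

Shape 3 is a rectangle drawn with `<path>`. Its stroke #ff00ff means engrave at S285, F4406. After flipping Y the toolpath is (106.103,76.156) → (203.060,76.156) → (203.060,57.039) → (106.103,57.039) → (106.103,76.156), returning to the start.

Shape 4 is a regular polygon drawn with `<polygon>`. Its stroke #ff00ff means engrave at S285, F4406. After flipping Y the toolpath is (48.684,65.640) → (50.698,54.460) → (43.212,45.915) → (31.865,46.439) → (25.199,55.638) → (28.236,66.585) → (38.687,71.036) → (48.684,65.640), returning to the start.

Shape 5 is a cubic bezier drawn with `<path>`. Its stroke #008000 means score at S452, F1880. After flipping Y the toolpath is (158.174,65.981) → (154.732,60.927) → (156.012,52.965) → (161.079,43.512) → (168.996,33.986) → (178.828,25.804) → (189.639,20.385) → (200.492,19.146) → (210.453,23.504).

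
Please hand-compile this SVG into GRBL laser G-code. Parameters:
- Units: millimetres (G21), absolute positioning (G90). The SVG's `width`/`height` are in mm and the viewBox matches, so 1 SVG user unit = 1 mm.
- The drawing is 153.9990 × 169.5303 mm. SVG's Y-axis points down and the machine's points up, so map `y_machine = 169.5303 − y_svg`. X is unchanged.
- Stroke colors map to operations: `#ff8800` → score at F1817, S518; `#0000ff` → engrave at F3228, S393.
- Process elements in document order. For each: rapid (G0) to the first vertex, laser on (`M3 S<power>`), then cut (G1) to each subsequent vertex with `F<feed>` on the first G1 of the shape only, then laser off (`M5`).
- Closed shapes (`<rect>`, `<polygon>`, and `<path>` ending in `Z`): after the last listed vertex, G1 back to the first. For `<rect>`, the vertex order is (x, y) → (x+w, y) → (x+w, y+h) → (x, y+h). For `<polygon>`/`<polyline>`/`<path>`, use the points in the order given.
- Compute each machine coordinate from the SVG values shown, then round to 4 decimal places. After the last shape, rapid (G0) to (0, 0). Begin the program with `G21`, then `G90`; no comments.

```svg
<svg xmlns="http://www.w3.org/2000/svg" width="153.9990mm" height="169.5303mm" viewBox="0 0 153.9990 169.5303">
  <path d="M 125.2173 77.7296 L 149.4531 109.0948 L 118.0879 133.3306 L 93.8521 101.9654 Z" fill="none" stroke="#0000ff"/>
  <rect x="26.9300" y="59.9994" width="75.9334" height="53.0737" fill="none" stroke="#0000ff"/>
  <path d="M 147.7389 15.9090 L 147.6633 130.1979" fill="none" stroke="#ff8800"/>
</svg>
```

1 u = 1 mm; y_m = 169.5303 − y.

[1] `<path>` regular polygon, #0000ff→engrave S393 F3228: (125.2173,91.8007) → (149.4531,60.4355) → (118.0879,36.1997) → (93.8521,67.5649) → (125.2173,91.8007) (closed)

[2] `<rect>` rectangle, #0000ff→engrave S393 F3228: (26.9300,109.5309) → (102.8634,109.5309) → (102.8634,56.4572) → (26.9300,56.4572) → (26.9300,109.5309) (closed)

[3] `<path>` line segment, #ff8800→score S518 F1817: (147.7389,153.6213) → (147.6633,39.3324)

G21
G90
G0 X125.2173 Y91.8007
M3 S393
G1 X149.4531 Y60.4355 F3228
G1 X118.0879 Y36.1997
G1 X93.8521 Y67.5649
G1 X125.2173 Y91.8007
M5
G0 X26.9300 Y109.5309
M3 S393
G1 X102.8634 Y109.5309 F3228
G1 X102.8634 Y56.4572
G1 X26.9300 Y56.4572
G1 X26.9300 Y109.5309
M5
G0 X147.7389 Y153.6213
M3 S518
G1 X147.6633 Y39.3324 F1817
M5
G0 X0.0000 Y0.0000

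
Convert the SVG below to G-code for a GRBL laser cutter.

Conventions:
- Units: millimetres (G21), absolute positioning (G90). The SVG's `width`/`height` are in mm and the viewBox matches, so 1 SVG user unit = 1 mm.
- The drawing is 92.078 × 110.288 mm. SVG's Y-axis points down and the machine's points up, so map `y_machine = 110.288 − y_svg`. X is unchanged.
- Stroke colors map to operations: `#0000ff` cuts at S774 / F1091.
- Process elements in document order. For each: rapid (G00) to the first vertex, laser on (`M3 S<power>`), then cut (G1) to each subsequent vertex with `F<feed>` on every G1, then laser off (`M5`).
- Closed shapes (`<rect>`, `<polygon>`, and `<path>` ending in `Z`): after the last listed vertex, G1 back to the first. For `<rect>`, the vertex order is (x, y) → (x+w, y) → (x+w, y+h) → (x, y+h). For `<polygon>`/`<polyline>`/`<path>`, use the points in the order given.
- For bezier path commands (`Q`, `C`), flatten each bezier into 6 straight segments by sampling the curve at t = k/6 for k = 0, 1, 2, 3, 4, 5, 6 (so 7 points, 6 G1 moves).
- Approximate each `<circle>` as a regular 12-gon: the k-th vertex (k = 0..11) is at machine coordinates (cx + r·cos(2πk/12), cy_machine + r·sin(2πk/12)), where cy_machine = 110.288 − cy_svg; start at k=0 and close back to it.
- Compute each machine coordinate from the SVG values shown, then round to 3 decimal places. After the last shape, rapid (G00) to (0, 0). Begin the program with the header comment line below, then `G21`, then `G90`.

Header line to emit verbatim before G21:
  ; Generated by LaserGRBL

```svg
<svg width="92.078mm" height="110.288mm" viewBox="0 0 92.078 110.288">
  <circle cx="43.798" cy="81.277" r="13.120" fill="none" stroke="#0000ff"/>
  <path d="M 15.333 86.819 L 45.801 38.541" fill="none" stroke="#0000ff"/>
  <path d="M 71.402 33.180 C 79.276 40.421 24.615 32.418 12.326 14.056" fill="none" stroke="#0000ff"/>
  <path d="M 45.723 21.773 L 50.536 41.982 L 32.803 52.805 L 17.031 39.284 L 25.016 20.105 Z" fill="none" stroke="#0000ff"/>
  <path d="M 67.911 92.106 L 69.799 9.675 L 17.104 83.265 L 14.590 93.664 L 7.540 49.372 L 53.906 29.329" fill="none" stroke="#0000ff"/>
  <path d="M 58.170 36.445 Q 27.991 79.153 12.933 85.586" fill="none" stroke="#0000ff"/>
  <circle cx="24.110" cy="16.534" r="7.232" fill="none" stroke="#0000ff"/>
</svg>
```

1 u = 1 mm; y_m = 110.288 − y.

[1] `<circle>` circle, #0000ff→cut S774 F1091: (56.918,29.011) → (55.160,35.571) → (50.358,40.373) → (43.798,42.131) → (37.238,40.373) → (32.436,35.571) → (30.678,29.011) → (32.436,22.451) → (37.238,17.649) → (43.798,15.891) → (50.358,17.649) → (55.160,22.451) → (56.918,29.011) (closed)

[2] `<path>` line segment, #0000ff→cut S774 F1091: (15.333,23.469) → (45.801,71.747)

[3] `<path>` cubic bezier, #0000ff→cut S774 F1091: (71.402,77.108) → (70.613,74.735) → (62.316,74.767) → (49.425,77.069) → (34.854,81.504) → (21.516,87.937) → (12.326,96.232)

[4] `<path>` regular polygon, #0000ff→cut S774 F1091: (45.723,88.515) → (50.536,68.306) → (32.803,57.483) → (17.031,71.004) → (25.016,90.183) → (45.723,88.515) (closed)

[5] `<path>` open polyline, #0000ff→cut S774 F1091: (67.911,18.182) → (69.799,100.613) → (17.104,27.023) → (14.590,16.624) → (7.540,60.916) → (53.906,80.959)

[6] `<path>` quadratic bezier, #0000ff→cut S774 F1091: (58.170,73.843) → (48.530,60.615) → (39.731,49.402) → (31.771,40.204) → (24.652,33.021) → (18.372,27.854) → (12.933,24.702)

[7] `<circle>` circle, #0000ff→cut S774 F1091: (31.342,93.754) → (30.373,97.370) → (27.726,100.017) → (24.110,100.986) → (20.494,100.017) → (17.847,97.370) → (16.878,93.754) → (17.847,90.138) → (20.494,87.491) → (24.110,86.522) → (27.726,87.491) → (30.373,90.138) → (31.342,93.754) (closed)

; Generated by LaserGRBL
G21
G90
G00 X56.918 Y29.011
M3 S774
G1 X55.160 Y35.571 F1091
G1 X50.358 Y40.373 F1091
G1 X43.798 Y42.131 F1091
G1 X37.238 Y40.373 F1091
G1 X32.436 Y35.571 F1091
G1 X30.678 Y29.011 F1091
G1 X32.436 Y22.451 F1091
G1 X37.238 Y17.649 F1091
G1 X43.798 Y15.891 F1091
G1 X50.358 Y17.649 F1091
G1 X55.160 Y22.451 F1091
G1 X56.918 Y29.011 F1091
M5
G00 X15.333 Y23.469
M3 S774
G1 X45.801 Y71.747 F1091
M5
G00 X71.402 Y77.108
M3 S774
G1 X70.613 Y74.735 F1091
G1 X62.316 Y74.767 F1091
G1 X49.425 Y77.069 F1091
G1 X34.854 Y81.504 F1091
G1 X21.516 Y87.937 F1091
G1 X12.326 Y96.232 F1091
M5
G00 X45.723 Y88.515
M3 S774
G1 X50.536 Y68.306 F1091
G1 X32.803 Y57.483 F1091
G1 X17.031 Y71.004 F1091
G1 X25.016 Y90.183 F1091
G1 X45.723 Y88.515 F1091
M5
G00 X67.911 Y18.182
M3 S774
G1 X69.799 Y100.613 F1091
G1 X17.104 Y27.023 F1091
G1 X14.590 Y16.624 F1091
G1 X7.540 Y60.916 F1091
G1 X53.906 Y80.959 F1091
M5
G00 X58.170 Y73.843
M3 S774
G1 X48.530 Y60.615 F1091
G1 X39.731 Y49.402 F1091
G1 X31.771 Y40.204 F1091
G1 X24.652 Y33.021 F1091
G1 X18.372 Y27.854 F1091
G1 X12.933 Y24.702 F1091
M5
G00 X31.342 Y93.754
M3 S774
G1 X30.373 Y97.370 F1091
G1 X27.726 Y100.017 F1091
G1 X24.110 Y100.986 F1091
G1 X20.494 Y100.017 F1091
G1 X17.847 Y97.370 F1091
G1 X16.878 Y93.754 F1091
G1 X17.847 Y90.138 F1091
G1 X20.494 Y87.491 F1091
G1 X24.110 Y86.522 F1091
G1 X27.726 Y87.491 F1091
G1 X30.373 Y90.138 F1091
G1 X31.342 Y93.754 F1091
M5
G00 X0.000 Y0.000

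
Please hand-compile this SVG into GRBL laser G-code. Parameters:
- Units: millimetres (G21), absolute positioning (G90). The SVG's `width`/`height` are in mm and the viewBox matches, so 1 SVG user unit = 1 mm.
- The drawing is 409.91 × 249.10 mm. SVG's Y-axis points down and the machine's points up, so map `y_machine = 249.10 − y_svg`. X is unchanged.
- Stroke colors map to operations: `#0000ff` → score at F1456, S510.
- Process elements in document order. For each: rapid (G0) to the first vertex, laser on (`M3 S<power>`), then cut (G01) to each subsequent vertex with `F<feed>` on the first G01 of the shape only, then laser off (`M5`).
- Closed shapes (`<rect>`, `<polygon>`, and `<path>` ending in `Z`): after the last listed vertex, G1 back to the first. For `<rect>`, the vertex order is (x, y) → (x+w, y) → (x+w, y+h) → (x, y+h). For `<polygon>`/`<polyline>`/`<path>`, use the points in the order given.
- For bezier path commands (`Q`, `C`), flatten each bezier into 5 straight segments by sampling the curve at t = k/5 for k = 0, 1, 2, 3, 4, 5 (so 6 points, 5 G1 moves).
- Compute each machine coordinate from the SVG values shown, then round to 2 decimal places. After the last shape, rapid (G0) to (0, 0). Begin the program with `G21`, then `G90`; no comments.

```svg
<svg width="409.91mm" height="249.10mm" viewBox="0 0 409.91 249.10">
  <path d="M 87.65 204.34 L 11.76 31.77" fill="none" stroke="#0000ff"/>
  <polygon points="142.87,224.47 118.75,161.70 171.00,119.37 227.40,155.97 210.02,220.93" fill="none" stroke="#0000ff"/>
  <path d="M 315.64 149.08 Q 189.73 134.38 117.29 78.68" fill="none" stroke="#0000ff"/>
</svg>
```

G21
G90
G0 X87.65 Y44.76
M3 S510
G01 X11.76 Y217.33 F1456
M5
G0 X142.87 Y24.63
M3 S510
G01 X118.75 Y87.40 F1456
G01 X171.00 Y129.73
G01 X227.40 Y93.13
G01 X210.02 Y28.17
G01 X142.87 Y24.63
M5
G0 X315.64 Y100.02
M3 S510
G01 X267.41 Y107.54 F1456
G01 X223.47 Y118.34
G01 X183.80 Y132.42
G01 X148.40 Y149.78
G01 X117.29 Y170.42
M5
G0 X0.00 Y0.00

1 u = 1 mm; y_m = 249.10 − y.

[1] `<path>` line segment, #0000ff→score S510 F1456: (87.65,44.76) → (11.76,217.33)

[2] `<polygon>` regular polygon, #0000ff→score S510 F1456: (142.87,24.63) → (118.75,87.40) → (171.00,129.73) → (227.40,93.13) → (210.02,28.17) → (142.87,24.63) (closed)

[3] `<path>` quadratic bezier, #0000ff→score S510 F1456: (315.64,100.02) → (267.41,107.54) → (223.47,118.34) → (183.80,132.42) → (148.40,149.78) → (117.29,170.42)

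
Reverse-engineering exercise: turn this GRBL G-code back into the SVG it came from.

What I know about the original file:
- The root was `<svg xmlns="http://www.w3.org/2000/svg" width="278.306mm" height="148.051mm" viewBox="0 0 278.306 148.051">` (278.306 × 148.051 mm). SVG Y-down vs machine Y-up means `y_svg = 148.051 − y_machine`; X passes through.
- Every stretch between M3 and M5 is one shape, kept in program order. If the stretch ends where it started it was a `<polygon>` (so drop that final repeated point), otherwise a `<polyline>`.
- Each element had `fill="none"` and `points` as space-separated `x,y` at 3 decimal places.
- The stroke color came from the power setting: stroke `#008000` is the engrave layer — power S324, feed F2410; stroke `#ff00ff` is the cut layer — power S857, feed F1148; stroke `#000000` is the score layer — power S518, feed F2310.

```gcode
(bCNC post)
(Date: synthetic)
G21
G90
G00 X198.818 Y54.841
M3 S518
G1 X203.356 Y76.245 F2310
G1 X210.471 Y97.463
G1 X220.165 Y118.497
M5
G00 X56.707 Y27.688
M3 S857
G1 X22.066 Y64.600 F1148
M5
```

Machine Y-up, SVG Y-down with viewBox height 148.051, so y_svg = 148.051 − y_machine; X carries over.

Run 1: power S518 maps to stroke `#000000` (score). The run is open, so emit a `<polyline>` with points (Y-flipped): 198.818,93.210 203.356,71.806 210.471,50.588 220.165,29.554.

Run 2: the run's S857 means `#ff00ff` (cut). The run is open, so emit a `<polyline>` with points (Y-flipped): 56.707,120.363 22.066,83.451.

<svg xmlns="http://www.w3.org/2000/svg" width="278.306mm" height="148.051mm" viewBox="0 0 278.306 148.051">
  <polyline points="198.818,93.210 203.356,71.806 210.471,50.588 220.165,29.554" fill="none" stroke="#000000"/>
  <polyline points="56.707,120.363 22.066,83.451" fill="none" stroke="#ff00ff"/>
</svg>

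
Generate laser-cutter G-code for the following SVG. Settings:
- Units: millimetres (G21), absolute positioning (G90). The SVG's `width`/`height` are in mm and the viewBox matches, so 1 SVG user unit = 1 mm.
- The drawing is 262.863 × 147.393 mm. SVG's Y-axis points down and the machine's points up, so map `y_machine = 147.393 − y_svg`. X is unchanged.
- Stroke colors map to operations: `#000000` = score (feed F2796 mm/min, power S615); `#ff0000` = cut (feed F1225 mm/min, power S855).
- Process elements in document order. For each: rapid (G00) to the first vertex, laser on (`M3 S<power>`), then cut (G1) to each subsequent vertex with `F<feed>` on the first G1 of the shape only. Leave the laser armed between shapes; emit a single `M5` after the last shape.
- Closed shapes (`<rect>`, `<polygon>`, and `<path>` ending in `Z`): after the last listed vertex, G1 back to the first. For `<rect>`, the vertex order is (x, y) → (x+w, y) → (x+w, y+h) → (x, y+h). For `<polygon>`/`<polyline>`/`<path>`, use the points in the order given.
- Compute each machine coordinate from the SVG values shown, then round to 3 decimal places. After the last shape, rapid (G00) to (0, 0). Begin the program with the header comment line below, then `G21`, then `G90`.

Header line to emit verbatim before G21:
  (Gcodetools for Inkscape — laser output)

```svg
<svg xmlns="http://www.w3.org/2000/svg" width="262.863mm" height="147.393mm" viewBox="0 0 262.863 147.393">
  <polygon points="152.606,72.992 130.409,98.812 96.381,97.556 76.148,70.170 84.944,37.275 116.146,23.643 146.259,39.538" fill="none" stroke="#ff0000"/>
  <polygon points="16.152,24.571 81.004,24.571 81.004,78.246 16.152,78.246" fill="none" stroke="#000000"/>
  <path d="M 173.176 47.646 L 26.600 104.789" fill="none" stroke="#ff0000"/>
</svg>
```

(Gcodetools for Inkscape — laser output)
G21
G90
G00 X152.606 Y74.401
M3 S855
G1 X130.409 Y48.581 F1225
G1 X96.381 Y49.837
G1 X76.148 Y77.223
G1 X84.944 Y110.118
G1 X116.146 Y123.750
G1 X146.259 Y107.855
G1 X152.606 Y74.401
G00 X16.152 Y122.822
M3 S615
G1 X81.004 Y122.822 F2796
G1 X81.004 Y69.147
G1 X16.152 Y69.147
G1 X16.152 Y122.822
G00 X173.176 Y99.747
M3 S855
G1 X26.600 Y42.604 F1225
M5
G00 X0.000 Y0.000

Since the viewBox matches the mm dimensions, user units are millimetres directly. The only transform is the Y-flip y_m = 147.393 − y_svg.

Shape 1 is a regular polygon drawn with `<polygon>`. Its stroke #ff0000 means cut at S855, F1225. After flipping Y the toolpath is (152.606,74.401) → (130.409,48.581) → (96.381,49.837) → (76.148,77.223) → (84.944,110.118) → (116.146,123.750) → (146.259,107.855) → (152.606,74.401), returning to the start.

Shape 2 is a rectangle drawn with `<polygon>`. Its stroke #000000 means score at S615, F2796. After flipping Y the toolpath is (16.152,122.822) → (81.004,122.822) → (81.004,69.147) → (16.152,69.147) → (16.152,122.822), returning to the start.

Shape 3 is a line segment drawn with `<path>`. Its stroke #ff0000 means cut at S855, F1225. After flipping Y the toolpath is (173.176,99.747) → (26.600,42.604).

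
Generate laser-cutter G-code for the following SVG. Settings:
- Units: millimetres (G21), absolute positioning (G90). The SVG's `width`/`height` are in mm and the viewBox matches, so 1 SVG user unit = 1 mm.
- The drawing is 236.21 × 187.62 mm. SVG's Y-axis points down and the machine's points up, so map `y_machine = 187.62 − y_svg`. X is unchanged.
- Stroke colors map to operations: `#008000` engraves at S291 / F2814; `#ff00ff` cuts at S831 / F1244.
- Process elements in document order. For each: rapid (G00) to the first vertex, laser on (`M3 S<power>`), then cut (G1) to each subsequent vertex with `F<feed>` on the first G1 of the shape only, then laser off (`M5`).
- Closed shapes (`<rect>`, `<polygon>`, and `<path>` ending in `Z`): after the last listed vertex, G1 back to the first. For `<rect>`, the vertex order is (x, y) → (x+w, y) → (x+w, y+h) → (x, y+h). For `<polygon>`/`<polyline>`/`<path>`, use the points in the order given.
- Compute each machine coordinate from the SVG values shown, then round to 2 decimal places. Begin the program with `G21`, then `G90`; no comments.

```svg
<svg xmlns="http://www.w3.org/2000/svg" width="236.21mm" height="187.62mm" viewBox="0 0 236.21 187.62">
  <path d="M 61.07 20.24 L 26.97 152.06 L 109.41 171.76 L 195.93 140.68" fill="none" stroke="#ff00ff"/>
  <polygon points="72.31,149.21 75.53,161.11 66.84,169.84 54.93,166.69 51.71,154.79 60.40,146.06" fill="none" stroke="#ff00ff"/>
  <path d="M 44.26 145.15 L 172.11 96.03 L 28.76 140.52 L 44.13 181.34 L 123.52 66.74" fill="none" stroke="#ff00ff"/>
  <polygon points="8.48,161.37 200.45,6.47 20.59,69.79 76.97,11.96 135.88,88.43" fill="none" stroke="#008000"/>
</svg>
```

G21
G90
G00 X61.07 Y167.38
M3 S831
G1 X26.97 Y35.56 F1244
G1 X109.41 Y15.86
G1 X195.93 Y46.94
M5
G00 X72.31 Y38.41
M3 S831
G1 X75.53 Y26.51 F1244
G1 X66.84 Y17.78
G1 X54.93 Y20.93
G1 X51.71 Y32.83
G1 X60.40 Y41.56
G1 X72.31 Y38.41
M5
G00 X44.26 Y42.47
M3 S831
G1 X172.11 Y91.59 F1244
G1 X28.76 Y47.10
G1 X44.13 Y6.28
G1 X123.52 Y120.88
M5
G00 X8.48 Y26.25
M3 S291
G1 X200.45 Y181.15 F2814
G1 X20.59 Y117.83
G1 X76.97 Y175.66
G1 X135.88 Y99.19
G1 X8.48 Y26.25
M5

Since the viewBox matches the mm dimensions, user units are millimetres directly. The only transform is the Y-flip y_m = 187.62 − y_svg.

Shape 1 is a open polyline drawn with `<path>`. Its stroke #ff00ff means cut at S831, F1244. After flipping Y the toolpath is (61.07,167.38) → (26.97,35.56) → (109.41,15.86) → (195.93,46.94).

Shape 2 is a regular polygon drawn with `<polygon>`. Its stroke #ff00ff means cut at S831, F1244. After flipping Y the toolpath is (72.31,38.41) → (75.53,26.51) → (66.84,17.78) → (54.93,20.93) → (51.71,32.83) → (60.40,41.56) → (72.31,38.41), returning to the start.

Shape 3 is a open polyline drawn with `<path>`. Its stroke #ff00ff means cut at S831, F1244. After flipping Y the toolpath is (44.26,42.47) → (172.11,91.59) → (28.76,47.10) → (44.13,6.28) → (123.52,120.88).

Shape 4 is a closed polygon drawn with `<polygon>`. Its stroke #008000 means engrave at S291, F2814. After flipping Y the toolpath is (8.48,26.25) → (200.45,181.15) → (20.59,117.83) → (76.97,175.66) → (135.88,99.19) → (8.48,26.25), returning to the start.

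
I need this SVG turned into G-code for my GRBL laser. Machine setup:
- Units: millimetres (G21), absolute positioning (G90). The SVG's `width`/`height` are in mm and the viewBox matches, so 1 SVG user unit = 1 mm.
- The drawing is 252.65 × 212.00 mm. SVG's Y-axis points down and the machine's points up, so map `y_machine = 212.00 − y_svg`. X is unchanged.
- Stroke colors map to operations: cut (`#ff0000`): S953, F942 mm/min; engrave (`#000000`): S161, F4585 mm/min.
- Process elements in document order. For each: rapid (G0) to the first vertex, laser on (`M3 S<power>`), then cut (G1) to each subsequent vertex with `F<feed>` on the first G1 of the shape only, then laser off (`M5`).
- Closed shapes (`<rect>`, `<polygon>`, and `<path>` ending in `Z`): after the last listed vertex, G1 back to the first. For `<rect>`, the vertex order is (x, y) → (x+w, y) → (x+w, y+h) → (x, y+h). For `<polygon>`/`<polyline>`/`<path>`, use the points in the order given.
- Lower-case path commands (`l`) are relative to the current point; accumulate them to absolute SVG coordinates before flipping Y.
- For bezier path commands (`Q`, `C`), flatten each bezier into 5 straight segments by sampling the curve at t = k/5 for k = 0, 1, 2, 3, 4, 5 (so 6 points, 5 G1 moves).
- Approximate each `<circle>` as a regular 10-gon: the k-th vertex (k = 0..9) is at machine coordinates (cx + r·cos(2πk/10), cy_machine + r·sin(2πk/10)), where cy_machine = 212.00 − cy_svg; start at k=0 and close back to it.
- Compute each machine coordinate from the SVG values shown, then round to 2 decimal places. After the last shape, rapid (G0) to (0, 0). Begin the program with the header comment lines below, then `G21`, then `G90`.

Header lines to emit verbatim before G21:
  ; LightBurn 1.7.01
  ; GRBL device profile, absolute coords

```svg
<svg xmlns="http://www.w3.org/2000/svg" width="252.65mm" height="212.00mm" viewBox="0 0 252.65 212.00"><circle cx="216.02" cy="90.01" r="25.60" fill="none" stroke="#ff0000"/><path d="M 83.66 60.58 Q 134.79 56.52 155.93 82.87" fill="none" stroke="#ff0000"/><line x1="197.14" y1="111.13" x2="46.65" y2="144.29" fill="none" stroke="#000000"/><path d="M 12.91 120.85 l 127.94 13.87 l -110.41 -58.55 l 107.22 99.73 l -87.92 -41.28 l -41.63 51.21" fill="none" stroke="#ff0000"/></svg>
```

1 u = 1 mm; y_m = 212.00 − y.

[1] `<circle>` circle, #ff0000→cut S953 F942: (241.62,121.99) → (236.73,137.04) → (223.93,146.34) → (208.11,146.34) → (195.31,137.04) → (190.42,121.99) → (195.31,106.94) → (208.11,97.64) → (223.93,97.64) → (236.73,106.94) → (241.62,121.99) (closed)

[2] `<path>` quadratic bezier, #ff0000→cut S953 F942: (83.66,151.42) → (102.91,151.83) → (119.77,149.80) → (134.22,145.34) → (146.27,138.45) → (155.93,129.13)

[3] `<line>` line segment, #000000→engrave S161 F4585: (197.14,100.87) → (46.65,67.71)

[4] `<path>` open polyline, #ff0000→cut S953 F942: (12.91,91.15) → (140.85,77.28) → (30.44,135.83) → (137.66,36.10) → (49.74,77.38) → (8.11,26.17)

; LightBurn 1.7.01
; GRBL device profile, absolute coords
G21
G90
G0 X241.62 Y121.99
M3 S953
G1 X236.73 Y137.04 F942
G1 X223.93 Y146.34
G1 X208.11 Y146.34
G1 X195.31 Y137.04
G1 X190.42 Y121.99
G1 X195.31 Y106.94
G1 X208.11 Y97.64
G1 X223.93 Y97.64
G1 X236.73 Y106.94
G1 X241.62 Y121.99
M5
G0 X83.66 Y151.42
M3 S953
G1 X102.91 Y151.83 F942
G1 X119.77 Y149.80
G1 X134.22 Y145.34
G1 X146.27 Y138.45
G1 X155.93 Y129.13
M5
G0 X197.14 Y100.87
M3 S161
G1 X46.65 Y67.71 F4585
M5
G0 X12.91 Y91.15
M3 S953
G1 X140.85 Y77.28 F942
G1 X30.44 Y135.83
G1 X137.66 Y36.10
G1 X49.74 Y77.38
G1 X8.11 Y26.17
M5
G0 X0.00 Y0.00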